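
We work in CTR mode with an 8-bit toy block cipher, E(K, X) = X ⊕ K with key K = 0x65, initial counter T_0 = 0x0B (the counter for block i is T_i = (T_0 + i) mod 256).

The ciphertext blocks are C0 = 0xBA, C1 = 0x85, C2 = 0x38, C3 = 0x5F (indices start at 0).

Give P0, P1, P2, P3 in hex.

P0 = 0xD4, P1 = 0xEC, P2 = 0x50, P3 = 0x34

CTR decryption: S_i = E(K, T_i) where T_i is the counter for block i; P_i = C_i ⊕ S_i.
P0: T = 0x0B, S = E(K, T) = 0x6E; 0xBA ⊕ 0x6E = 0xD4.
P1: T = 0x0C, S = E(K, T) = 0x69; 0x85 ⊕ 0x69 = 0xEC.
P2: T = 0x0D, S = E(K, T) = 0x68; 0x38 ⊕ 0x68 = 0x50.
P3: T = 0x0E, S = E(K, T) = 0x6B; 0x5F ⊕ 0x6B = 0x34.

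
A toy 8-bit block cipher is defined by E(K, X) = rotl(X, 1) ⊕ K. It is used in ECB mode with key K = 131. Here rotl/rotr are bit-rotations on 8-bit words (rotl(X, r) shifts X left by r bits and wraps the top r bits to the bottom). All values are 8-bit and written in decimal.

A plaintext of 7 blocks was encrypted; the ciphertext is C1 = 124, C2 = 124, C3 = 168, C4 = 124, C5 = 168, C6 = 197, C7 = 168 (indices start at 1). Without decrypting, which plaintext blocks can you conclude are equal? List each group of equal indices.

ECB encrypts each block independently with the same key, so equal ciphertext blocks imply equal plaintext blocks.
C1 = C2 = C4 = 124, so P1 = P2 = P4.
C3 = C5 = C7 = 168, so P3 = P5 = P7.

P1 = P2 = P4; P3 = P5 = P7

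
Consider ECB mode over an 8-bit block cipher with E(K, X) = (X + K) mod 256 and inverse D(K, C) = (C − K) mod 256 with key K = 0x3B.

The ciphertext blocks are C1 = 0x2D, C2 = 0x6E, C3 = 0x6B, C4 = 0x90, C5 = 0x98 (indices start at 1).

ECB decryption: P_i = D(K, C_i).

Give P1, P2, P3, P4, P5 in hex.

P1: D(K, 0x2D) = 0xF2.
P2: D(K, 0x6E) = 0x33.
P3: D(K, 0x6B) = 0x30.
P4: D(K, 0x90) = 0x55.
P5: D(K, 0x98) = 0x5D.

P1 = 0xF2, P2 = 0x33, P3 = 0x30, P4 = 0x55, P5 = 0x5D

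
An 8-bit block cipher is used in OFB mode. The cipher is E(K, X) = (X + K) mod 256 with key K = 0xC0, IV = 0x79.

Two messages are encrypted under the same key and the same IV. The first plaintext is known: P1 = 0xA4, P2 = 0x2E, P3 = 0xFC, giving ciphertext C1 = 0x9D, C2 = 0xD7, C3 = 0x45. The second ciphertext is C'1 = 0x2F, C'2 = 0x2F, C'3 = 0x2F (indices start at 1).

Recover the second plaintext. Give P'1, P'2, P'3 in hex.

In OFB with a reused IV, both messages share the same keystream S_i, so C_i ⊕ C'_i = P_i ⊕ P'_i and thus P'_i = P_i ⊕ C_i ⊕ C'_i.
P'1: 0xA4 ⊕ 0x9D ⊕ 0x2F = 0x16.
P'2: 0x2E ⊕ 0xD7 ⊕ 0x2F = 0xD6.
P'3: 0xFC ⊕ 0x45 ⊕ 0x2F = 0x96.

P'1 = 0x16, P'2 = 0xD6, P'3 = 0x96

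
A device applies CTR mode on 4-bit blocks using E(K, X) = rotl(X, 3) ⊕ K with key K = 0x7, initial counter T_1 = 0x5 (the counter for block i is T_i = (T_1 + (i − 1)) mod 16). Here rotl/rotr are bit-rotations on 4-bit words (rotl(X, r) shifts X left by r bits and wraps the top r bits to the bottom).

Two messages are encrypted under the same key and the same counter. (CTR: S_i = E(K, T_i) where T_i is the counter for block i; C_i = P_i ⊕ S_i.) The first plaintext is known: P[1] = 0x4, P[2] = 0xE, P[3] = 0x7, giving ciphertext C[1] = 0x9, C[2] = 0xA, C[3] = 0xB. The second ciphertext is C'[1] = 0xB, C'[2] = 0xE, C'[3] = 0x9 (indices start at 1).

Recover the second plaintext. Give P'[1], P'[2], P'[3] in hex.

In CTR with a reused counter, both messages share the same keystream S_i, so C_i ⊕ C'_i = P_i ⊕ P'_i and thus P'_i = P_i ⊕ C_i ⊕ C'_i.
P'[1]: 0x4 ⊕ 0x9 ⊕ 0xB = 0x6.
P'[2]: 0xE ⊕ 0xA ⊕ 0xE = 0xA.
P'[3]: 0x7 ⊕ 0xB ⊕ 0x9 = 0x5.

P'[1] = 0x6, P'[2] = 0xA, P'[3] = 0x5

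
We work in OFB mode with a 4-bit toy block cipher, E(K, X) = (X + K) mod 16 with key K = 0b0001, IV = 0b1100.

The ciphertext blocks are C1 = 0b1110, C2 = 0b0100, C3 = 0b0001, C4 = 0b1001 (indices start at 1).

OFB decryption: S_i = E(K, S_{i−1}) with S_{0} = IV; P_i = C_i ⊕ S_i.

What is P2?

P2 = 0b1010

P1: S = E(K, 0b1100) = 0b1101; 0b1110 ⊕ 0b1101 = 0b0011.
P2: S = E(K, 0b1101) = 0b1110; 0b0100 ⊕ 0b1110 = 0b1010.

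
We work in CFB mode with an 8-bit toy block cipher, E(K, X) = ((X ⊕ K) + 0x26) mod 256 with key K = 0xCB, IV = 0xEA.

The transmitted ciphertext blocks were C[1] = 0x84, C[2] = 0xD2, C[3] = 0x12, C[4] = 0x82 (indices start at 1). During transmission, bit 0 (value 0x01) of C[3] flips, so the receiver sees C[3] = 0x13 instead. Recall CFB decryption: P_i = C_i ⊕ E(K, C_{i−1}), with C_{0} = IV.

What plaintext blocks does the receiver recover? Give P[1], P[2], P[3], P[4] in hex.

P[1] = 0xC3, P[2] = 0xA7, P[3] = 0x2C, P[4] = 0x7C

Only C[3] changed, to 0x13. In CFB, a change in C_i flips the same bit in P_i and garbles P_{i+1}. Decrypting the received ciphertext:
P[1]: E(K, 0xEA) = 0x47; 0x84 ⊕ 0x47 = 0xC3.
P[2]: E(K, 0x84) = 0x75; 0xD2 ⊕ 0x75 = 0xA7.
P[3]: E(K, 0xD2) = 0x3F; 0x13 ⊕ 0x3F = 0x2C.
P[4]: E(K, 0x13) = 0xFE; 0x82 ⊕ 0xFE = 0x7C.
Blocks that differ from the original plaintext: P[3], P[4].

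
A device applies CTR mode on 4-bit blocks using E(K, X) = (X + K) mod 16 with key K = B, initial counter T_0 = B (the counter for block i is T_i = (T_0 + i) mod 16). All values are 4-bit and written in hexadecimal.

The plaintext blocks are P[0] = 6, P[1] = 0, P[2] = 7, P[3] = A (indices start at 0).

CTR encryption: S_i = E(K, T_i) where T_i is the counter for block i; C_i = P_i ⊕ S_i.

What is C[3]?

C[0]: T = B, S = E(K, T) = 6; 6 ⊕ 6 = 0.
C[1]: T = C, S = E(K, T) = 7; 0 ⊕ 7 = 7.
C[2]: T = D, S = E(K, T) = 8; 7 ⊕ 8 = F.
C[3]: T = E, S = E(K, T) = 9; A ⊕ 9 = 3.

C[3] = 3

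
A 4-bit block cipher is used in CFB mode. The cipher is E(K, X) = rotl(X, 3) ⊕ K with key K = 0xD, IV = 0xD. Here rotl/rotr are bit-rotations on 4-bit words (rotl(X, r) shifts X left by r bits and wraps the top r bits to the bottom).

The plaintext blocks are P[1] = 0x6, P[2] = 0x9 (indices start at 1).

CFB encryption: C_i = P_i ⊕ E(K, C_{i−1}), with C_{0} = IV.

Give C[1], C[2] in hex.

C[1] = 0x5, C[2] = 0xE

C[1]: E(K, 0xD) = 0x3; 0x6 ⊕ 0x3 = 0x5.
C[2]: E(K, 0x5) = 0x7; 0x9 ⊕ 0x7 = 0xE.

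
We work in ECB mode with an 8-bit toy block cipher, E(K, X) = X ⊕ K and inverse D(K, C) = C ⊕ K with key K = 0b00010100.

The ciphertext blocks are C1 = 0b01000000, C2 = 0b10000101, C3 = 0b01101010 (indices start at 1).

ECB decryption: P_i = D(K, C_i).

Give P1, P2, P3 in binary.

P1: D(K, 0b01000000) = 0b01010100.
P2: D(K, 0b10000101) = 0b10010001.
P3: D(K, 0b01101010) = 0b01111110.

P1 = 0b01010100, P2 = 0b10010001, P3 = 0b01111110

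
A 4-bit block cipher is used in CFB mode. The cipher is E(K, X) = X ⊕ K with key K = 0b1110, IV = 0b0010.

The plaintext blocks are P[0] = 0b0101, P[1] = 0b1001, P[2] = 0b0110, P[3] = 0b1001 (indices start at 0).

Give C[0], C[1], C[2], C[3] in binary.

CFB encryption: C_i = P_i ⊕ E(K, C_{i−1}), with C_{−1} = IV.
C[0]: E(K, 0b0010) = 0b1100; 0b0101 ⊕ 0b1100 = 0b1001.
C[1]: E(K, 0b1001) = 0b0111; 0b1001 ⊕ 0b0111 = 0b1110.
C[2]: E(K, 0b1110) = 0b0000; 0b0110 ⊕ 0b0000 = 0b0110.
C[3]: E(K, 0b0110) = 0b1000; 0b1001 ⊕ 0b1000 = 0b0001.

C[0] = 0b1001, C[1] = 0b1110, C[2] = 0b0110, C[3] = 0b0001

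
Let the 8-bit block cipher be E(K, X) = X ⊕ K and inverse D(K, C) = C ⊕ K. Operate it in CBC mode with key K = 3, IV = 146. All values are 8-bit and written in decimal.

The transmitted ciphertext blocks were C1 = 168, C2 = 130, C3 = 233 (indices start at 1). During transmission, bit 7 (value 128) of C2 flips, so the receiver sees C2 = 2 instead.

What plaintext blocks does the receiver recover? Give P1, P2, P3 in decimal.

P1 = 57, P2 = 169, P3 = 232

CBC decryption: P_i = D(K, C_i) ⊕ C_{i−1}, with C_{0} = IV.
Only C2 changed, to 2. In CBC, a change in C_i garbles P_i and flips the same bit in P_{i+1}. Decrypting the received ciphertext:
P1: D(K, 168) = 171; 171 ⊕ 146 = 57.
P2: D(K, 2) = 1; 1 ⊕ 168 = 169.
P3: D(K, 233) = 234; 234 ⊕ 2 = 232.
Blocks that differ from the original plaintext: P2, P3.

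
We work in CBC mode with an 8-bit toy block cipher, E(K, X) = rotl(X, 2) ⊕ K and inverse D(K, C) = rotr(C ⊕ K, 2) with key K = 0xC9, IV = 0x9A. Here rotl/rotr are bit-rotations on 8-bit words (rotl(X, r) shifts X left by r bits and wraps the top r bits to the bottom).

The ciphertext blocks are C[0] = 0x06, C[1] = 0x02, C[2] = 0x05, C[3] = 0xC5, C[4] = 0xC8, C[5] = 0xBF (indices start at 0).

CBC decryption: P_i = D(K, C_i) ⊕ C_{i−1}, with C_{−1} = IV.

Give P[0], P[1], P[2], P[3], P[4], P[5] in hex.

P[0] = 0x69, P[1] = 0xF4, P[2] = 0x31, P[3] = 0x06, P[4] = 0x85, P[5] = 0x55

P[0]: D(K, 0x06) = 0xF3; 0xF3 ⊕ 0x9A = 0x69.
P[1]: D(K, 0x02) = 0xF2; 0xF2 ⊕ 0x06 = 0xF4.
P[2]: D(K, 0x05) = 0x33; 0x33 ⊕ 0x02 = 0x31.
P[3]: D(K, 0xC5) = 0x03; 0x03 ⊕ 0x05 = 0x06.
P[4]: D(K, 0xC8) = 0x40; 0x40 ⊕ 0xC5 = 0x85.
P[5]: D(K, 0xBF) = 0x9D; 0x9D ⊕ 0xC8 = 0x55.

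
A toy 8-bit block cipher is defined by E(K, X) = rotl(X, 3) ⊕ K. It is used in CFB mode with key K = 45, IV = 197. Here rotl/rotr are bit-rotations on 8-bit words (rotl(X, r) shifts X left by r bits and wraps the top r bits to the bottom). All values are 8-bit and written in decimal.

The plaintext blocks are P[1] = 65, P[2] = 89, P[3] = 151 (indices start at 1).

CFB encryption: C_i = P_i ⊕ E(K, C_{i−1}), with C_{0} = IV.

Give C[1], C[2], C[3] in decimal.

C[1]: E(K, 197) = 3; 65 ⊕ 3 = 66.
C[2]: E(K, 66) = 63; 89 ⊕ 63 = 102.
C[3]: E(K, 102) = 30; 151 ⊕ 30 = 137.

C[1] = 66, C[2] = 102, C[3] = 137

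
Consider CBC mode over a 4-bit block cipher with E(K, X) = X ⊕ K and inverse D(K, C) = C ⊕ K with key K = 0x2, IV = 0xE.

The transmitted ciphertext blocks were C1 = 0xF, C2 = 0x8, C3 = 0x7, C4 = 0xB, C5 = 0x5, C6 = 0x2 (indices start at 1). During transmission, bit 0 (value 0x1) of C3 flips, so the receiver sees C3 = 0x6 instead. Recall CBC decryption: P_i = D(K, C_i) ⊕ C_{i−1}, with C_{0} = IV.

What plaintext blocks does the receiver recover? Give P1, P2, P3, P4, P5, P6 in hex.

P1 = 0x3, P2 = 0x5, P3 = 0xC, P4 = 0xF, P5 = 0xC, P6 = 0x5

Only C3 changed, to 0x6. In CBC, a change in C_i garbles P_i and flips the same bit in P_{i+1}. Decrypting the received ciphertext:
P1: D(K, 0xF) = 0xD; 0xD ⊕ 0xE = 0x3.
P2: D(K, 0x8) = 0xA; 0xA ⊕ 0xF = 0x5.
P3: D(K, 0x6) = 0x4; 0x4 ⊕ 0x8 = 0xC.
P4: D(K, 0xB) = 0x9; 0x9 ⊕ 0x6 = 0xF.
P5: D(K, 0x5) = 0x7; 0x7 ⊕ 0xB = 0xC.
P6: D(K, 0x2) = 0x0; 0x0 ⊕ 0x5 = 0x5.
Blocks that differ from the original plaintext: P3, P4.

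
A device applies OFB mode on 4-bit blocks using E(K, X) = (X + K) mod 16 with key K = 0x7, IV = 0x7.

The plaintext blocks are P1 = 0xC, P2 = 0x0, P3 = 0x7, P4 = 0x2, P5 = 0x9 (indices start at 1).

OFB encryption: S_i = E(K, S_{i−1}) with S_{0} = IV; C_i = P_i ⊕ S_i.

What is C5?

C1: S = E(K, 0x7) = 0xE; 0xC ⊕ 0xE = 0x2.
C2: S = E(K, 0xE) = 0x5; 0x0 ⊕ 0x5 = 0x5.
C3: S = E(K, 0x5) = 0xC; 0x7 ⊕ 0xC = 0xB.
C4: S = E(K, 0xC) = 0x3; 0x2 ⊕ 0x3 = 0x1.
C5: S = E(K, 0x3) = 0xA; 0x9 ⊕ 0xA = 0x3.

C5 = 0x3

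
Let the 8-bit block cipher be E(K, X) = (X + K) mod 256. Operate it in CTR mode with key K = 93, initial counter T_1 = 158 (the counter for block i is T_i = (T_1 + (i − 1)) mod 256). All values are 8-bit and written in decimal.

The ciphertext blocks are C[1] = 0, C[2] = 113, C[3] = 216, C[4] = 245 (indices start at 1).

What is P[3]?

CTR decryption: S_i = E(K, T_i) where T_i is the counter for block i; P_i = C_i ⊕ S_i.
P[3]: T = 160, S = E(K, T) = 253; 216 ⊕ 253 = 37.

P[3] = 37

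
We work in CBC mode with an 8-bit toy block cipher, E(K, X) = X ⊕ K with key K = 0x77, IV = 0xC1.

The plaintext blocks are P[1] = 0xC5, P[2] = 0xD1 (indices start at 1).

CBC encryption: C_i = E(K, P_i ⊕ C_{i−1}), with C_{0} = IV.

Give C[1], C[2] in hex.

C[1]: P[1] ⊕ 0xC1 = 0x04; E(K, 0x04) = 0x73.
C[2]: P[2] ⊕ 0x73 = 0xA2; E(K, 0xA2) = 0xD5.

C[1] = 0x73, C[2] = 0xD5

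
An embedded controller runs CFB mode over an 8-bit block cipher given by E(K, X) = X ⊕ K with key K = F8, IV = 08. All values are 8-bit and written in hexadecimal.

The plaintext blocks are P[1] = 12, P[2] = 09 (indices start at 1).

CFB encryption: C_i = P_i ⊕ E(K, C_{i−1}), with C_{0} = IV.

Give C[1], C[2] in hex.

C[1]: E(K, 08) = F0; 12 ⊕ F0 = E2.
C[2]: E(K, E2) = 1A; 09 ⊕ 1A = 13.

C[1] = E2, C[2] = 13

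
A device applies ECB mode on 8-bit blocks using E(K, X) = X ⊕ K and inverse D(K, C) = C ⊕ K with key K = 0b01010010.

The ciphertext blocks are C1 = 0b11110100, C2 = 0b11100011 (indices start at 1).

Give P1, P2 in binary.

P1 = 0b10100110, P2 = 0b10110001

ECB decryption: P_i = D(K, C_i).
P1: D(K, 0b11110100) = 0b10100110.
P2: D(K, 0b11100011) = 0b10110001.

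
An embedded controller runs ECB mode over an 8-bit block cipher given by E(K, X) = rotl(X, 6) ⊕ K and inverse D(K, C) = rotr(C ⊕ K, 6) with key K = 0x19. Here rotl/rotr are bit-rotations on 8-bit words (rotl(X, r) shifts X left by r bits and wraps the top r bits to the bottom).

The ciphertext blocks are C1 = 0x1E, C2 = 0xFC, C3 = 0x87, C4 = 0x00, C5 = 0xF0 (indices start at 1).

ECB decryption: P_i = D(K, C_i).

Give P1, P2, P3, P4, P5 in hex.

P1 = 0x1C, P2 = 0x97, P3 = 0x7A, P4 = 0x64, P5 = 0xA7

P1: D(K, 0x1E) = 0x1C.
P2: D(K, 0xFC) = 0x97.
P3: D(K, 0x87) = 0x7A.
P4: D(K, 0x00) = 0x64.
P5: D(K, 0xF0) = 0xA7.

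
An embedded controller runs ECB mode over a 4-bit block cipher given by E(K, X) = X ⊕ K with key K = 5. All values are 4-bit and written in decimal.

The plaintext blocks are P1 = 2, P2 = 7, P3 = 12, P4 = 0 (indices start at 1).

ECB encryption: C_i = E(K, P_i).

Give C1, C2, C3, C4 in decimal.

C1 = 7, C2 = 2, C3 = 9, C4 = 5

C1: E(K, 2) = 7.
C2: E(K, 7) = 2.
C3: E(K, 12) = 9.
C4: E(K, 0) = 5.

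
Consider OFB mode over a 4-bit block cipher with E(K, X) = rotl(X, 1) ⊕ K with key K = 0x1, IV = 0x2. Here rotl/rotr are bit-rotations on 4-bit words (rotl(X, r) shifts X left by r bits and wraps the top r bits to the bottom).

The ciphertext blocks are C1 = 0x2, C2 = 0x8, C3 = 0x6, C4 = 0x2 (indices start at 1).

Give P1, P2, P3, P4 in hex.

OFB decryption: S_i = E(K, S_{i−1}) with S_{0} = IV; P_i = C_i ⊕ S_i.
P1: S = E(K, 0x2) = 0x5; 0x2 ⊕ 0x5 = 0x7.
P2: S = E(K, 0x5) = 0xB; 0x8 ⊕ 0xB = 0x3.
P3: S = E(K, 0xB) = 0x6; 0x6 ⊕ 0x6 = 0x0.
P4: S = E(K, 0x6) = 0xD; 0x2 ⊕ 0xD = 0xF.

P1 = 0x7, P2 = 0x3, P3 = 0x0, P4 = 0xF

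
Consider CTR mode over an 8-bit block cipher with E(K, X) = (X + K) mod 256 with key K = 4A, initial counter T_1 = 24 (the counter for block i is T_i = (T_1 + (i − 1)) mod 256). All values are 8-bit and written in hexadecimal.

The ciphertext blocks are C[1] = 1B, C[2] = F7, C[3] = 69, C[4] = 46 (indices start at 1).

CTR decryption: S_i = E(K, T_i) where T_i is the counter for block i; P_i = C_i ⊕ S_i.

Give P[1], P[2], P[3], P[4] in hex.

P[1] = 75, P[2] = 98, P[3] = 19, P[4] = 37

P[1]: T = 24, S = E(K, T) = 6E; 1B ⊕ 6E = 75.
P[2]: T = 25, S = E(K, T) = 6F; F7 ⊕ 6F = 98.
P[3]: T = 26, S = E(K, T) = 70; 69 ⊕ 70 = 19.
P[4]: T = 27, S = E(K, T) = 71; 46 ⊕ 71 = 37.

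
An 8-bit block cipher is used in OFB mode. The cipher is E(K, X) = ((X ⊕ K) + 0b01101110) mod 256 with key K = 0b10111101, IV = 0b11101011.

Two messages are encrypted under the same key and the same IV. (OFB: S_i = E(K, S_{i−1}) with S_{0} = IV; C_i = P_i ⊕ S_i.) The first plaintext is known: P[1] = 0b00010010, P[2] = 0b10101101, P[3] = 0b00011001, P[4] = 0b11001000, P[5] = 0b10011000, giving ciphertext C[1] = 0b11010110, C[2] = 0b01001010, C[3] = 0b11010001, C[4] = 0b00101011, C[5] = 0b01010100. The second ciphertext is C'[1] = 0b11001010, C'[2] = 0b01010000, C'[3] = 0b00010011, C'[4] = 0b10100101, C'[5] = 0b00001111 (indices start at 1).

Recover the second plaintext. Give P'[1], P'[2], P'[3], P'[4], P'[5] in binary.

P'[1] = 0b00001110, P'[2] = 0b10110111, P'[3] = 0b11011011, P'[4] = 0b01000110, P'[5] = 0b11000011

In OFB with a reused IV, both messages share the same keystream S_i, so C_i ⊕ C'_i = P_i ⊕ P'_i and thus P'_i = P_i ⊕ C_i ⊕ C'_i.
P'[1]: 0b00010010 ⊕ 0b11010110 ⊕ 0b11001010 = 0b00001110.
P'[2]: 0b10101101 ⊕ 0b01001010 ⊕ 0b01010000 = 0b10110111.
P'[3]: 0b00011001 ⊕ 0b11010001 ⊕ 0b00010011 = 0b11011011.
P'[4]: 0b11001000 ⊕ 0b00101011 ⊕ 0b10100101 = 0b01000110.
P'[5]: 0b10011000 ⊕ 0b01010100 ⊕ 0b00001111 = 0b11000011.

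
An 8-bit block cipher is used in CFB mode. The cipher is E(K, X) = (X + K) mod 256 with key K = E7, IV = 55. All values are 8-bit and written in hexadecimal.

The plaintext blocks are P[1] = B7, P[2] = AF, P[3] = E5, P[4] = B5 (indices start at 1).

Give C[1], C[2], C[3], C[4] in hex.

C[1] = 8B, C[2] = DD, C[3] = 21, C[4] = BD

CFB encryption: C_i = P_i ⊕ E(K, C_{i−1}), with C_{0} = IV.
C[1]: E(K, 55) = 3C; B7 ⊕ 3C = 8B.
C[2]: E(K, 8B) = 72; AF ⊕ 72 = DD.
C[3]: E(K, DD) = C4; E5 ⊕ C4 = 21.
C[4]: E(K, 21) = 08; B5 ⊕ 08 = BD.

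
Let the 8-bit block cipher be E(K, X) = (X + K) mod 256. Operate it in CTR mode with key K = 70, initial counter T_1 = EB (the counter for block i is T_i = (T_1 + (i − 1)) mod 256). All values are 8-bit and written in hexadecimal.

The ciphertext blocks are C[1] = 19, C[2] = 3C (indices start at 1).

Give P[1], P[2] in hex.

CTR decryption: S_i = E(K, T_i) where T_i is the counter for block i; P_i = C_i ⊕ S_i.
P[1]: T = EB, S = E(K, T) = 5B; 19 ⊕ 5B = 42.
P[2]: T = EC, S = E(K, T) = 5C; 3C ⊕ 5C = 60.

P[1] = 42, P[2] = 60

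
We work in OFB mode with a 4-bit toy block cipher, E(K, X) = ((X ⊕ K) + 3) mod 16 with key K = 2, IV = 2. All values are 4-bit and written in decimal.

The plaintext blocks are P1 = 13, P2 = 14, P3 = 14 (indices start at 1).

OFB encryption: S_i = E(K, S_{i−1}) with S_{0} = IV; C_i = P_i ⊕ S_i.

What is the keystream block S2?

C1: S = E(K, 2) = 3; 13 ⊕ 3 = 14.
C2: S = E(K, 3) = 4; 14 ⊕ 4 = 10.
So S2 = 4.

4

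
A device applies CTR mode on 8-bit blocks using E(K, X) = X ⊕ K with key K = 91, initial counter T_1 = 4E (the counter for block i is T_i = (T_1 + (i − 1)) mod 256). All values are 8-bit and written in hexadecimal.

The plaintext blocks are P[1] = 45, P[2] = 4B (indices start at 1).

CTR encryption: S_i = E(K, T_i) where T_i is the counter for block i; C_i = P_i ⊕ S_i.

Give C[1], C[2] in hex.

C[1] = 9A, C[2] = 95

C[1]: T = 4E, S = E(K, T) = DF; 45 ⊕ DF = 9A.
C[2]: T = 4F, S = E(K, T) = DE; 4B ⊕ DE = 95.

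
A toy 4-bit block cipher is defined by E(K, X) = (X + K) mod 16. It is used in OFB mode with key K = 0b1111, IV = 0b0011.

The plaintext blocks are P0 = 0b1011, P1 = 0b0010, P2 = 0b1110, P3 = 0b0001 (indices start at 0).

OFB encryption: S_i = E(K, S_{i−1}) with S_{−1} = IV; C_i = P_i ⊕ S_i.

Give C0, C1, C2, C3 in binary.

C0 = 0b1001, C1 = 0b0011, C2 = 0b1110, C3 = 0b1110

C0: S = E(K, 0b0011) = 0b0010; 0b1011 ⊕ 0b0010 = 0b1001.
C1: S = E(K, 0b0010) = 0b0001; 0b0010 ⊕ 0b0001 = 0b0011.
C2: S = E(K, 0b0001) = 0b0000; 0b1110 ⊕ 0b0000 = 0b1110.
C3: S = E(K, 0b0000) = 0b1111; 0b0001 ⊕ 0b1111 = 0b1110.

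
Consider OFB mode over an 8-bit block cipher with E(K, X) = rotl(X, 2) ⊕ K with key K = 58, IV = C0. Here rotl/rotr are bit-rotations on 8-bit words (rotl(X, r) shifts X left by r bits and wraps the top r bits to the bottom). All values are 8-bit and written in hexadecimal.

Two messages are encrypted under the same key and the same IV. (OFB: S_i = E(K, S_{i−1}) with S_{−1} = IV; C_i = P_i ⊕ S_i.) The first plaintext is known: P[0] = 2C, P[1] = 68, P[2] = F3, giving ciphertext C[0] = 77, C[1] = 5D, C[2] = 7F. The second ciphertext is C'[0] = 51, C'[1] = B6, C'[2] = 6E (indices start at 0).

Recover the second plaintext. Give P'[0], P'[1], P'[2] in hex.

P'[0] = 0A, P'[1] = 83, P'[2] = E2

In OFB with a reused IV, both messages share the same keystream S_i, so C_i ⊕ C'_i = P_i ⊕ P'_i and thus P'_i = P_i ⊕ C_i ⊕ C'_i.
P'[0]: 2C ⊕ 77 ⊕ 51 = 0A.
P'[1]: 68 ⊕ 5D ⊕ B6 = 83.
P'[2]: F3 ⊕ 7F ⊕ 6E = E2.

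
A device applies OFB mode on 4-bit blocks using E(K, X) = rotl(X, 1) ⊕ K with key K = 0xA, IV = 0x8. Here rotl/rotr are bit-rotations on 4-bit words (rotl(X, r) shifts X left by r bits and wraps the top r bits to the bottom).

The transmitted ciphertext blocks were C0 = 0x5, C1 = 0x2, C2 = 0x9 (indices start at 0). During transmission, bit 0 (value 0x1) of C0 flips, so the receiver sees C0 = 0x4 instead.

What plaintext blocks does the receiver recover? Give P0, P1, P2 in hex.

OFB decryption: S_i = E(K, S_{i−1}) with S_{−1} = IV; P_i = C_i ⊕ S_i.
Only C0 changed, to 0x4. In OFB, a change in C_i flips the same bit in P_i only; the keystream is unaffected. Decrypting the received ciphertext:
P0: S = E(K, 0x8) = 0xB; 0x4 ⊕ 0xB = 0xF.
P1: S = E(K, 0xB) = 0xD; 0x2 ⊕ 0xD = 0xF.
P2: S = E(K, 0xD) = 0x1; 0x9 ⊕ 0x1 = 0x8.
Blocks that differ from the original plaintext: P0.

P0 = 0xF, P1 = 0xF, P2 = 0x8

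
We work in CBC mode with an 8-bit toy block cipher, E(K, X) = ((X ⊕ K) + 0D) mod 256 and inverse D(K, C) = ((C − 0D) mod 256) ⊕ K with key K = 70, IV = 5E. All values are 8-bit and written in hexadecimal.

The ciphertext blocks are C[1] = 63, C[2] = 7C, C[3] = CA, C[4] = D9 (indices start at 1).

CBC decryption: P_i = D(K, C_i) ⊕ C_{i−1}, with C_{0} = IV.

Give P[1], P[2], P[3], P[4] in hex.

P[1] = 78, P[2] = 7C, P[3] = B1, P[4] = 76

P[1]: D(K, 63) = 26; 26 ⊕ 5E = 78.
P[2]: D(K, 7C) = 1F; 1F ⊕ 63 = 7C.
P[3]: D(K, CA) = CD; CD ⊕ 7C = B1.
P[4]: D(K, D9) = BC; BC ⊕ CA = 76.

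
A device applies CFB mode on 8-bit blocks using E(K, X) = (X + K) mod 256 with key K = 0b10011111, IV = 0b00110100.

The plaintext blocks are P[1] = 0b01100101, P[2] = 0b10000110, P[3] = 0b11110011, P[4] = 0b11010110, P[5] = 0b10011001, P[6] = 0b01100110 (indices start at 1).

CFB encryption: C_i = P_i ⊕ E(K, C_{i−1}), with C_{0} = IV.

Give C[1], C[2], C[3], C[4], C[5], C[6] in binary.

C[1]: E(K, 0b00110100) = 0b11010011; 0b01100101 ⊕ 0b11010011 = 0b10110110.
C[2]: E(K, 0b10110110) = 0b01010101; 0b10000110 ⊕ 0b01010101 = 0b11010011.
C[3]: E(K, 0b11010011) = 0b01110010; 0b11110011 ⊕ 0b01110010 = 0b10000001.
C[4]: E(K, 0b10000001) = 0b00100000; 0b11010110 ⊕ 0b00100000 = 0b11110110.
C[5]: E(K, 0b11110110) = 0b10010101; 0b10011001 ⊕ 0b10010101 = 0b00001100.
C[6]: E(K, 0b00001100) = 0b10101011; 0b01100110 ⊕ 0b10101011 = 0b11001101.

C[1] = 0b10110110, C[2] = 0b11010011, C[3] = 0b10000001, C[4] = 0b11110110, C[5] = 0b00001100, C[6] = 0b11001101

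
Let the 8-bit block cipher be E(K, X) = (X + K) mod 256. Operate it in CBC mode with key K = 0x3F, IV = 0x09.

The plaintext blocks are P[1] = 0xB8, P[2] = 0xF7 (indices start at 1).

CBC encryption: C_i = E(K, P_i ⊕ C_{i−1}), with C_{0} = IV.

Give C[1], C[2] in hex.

C[1] = 0xF0, C[2] = 0x46

C[1]: P[1] ⊕ 0x09 = 0xB1; E(K, 0xB1) = 0xF0.
C[2]: P[2] ⊕ 0xF0 = 0x07; E(K, 0x07) = 0x46.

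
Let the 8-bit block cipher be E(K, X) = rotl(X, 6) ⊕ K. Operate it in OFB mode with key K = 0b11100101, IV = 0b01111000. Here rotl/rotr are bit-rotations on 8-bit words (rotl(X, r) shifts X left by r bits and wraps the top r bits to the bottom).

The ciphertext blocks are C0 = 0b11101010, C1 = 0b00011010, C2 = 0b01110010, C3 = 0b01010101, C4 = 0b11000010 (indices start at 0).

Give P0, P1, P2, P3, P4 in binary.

P0 = 0b00010001, P1 = 0b00000001, P2 = 0b01010001, P3 = 0b01111000, P4 = 0b01101100

OFB decryption: S_i = E(K, S_{i−1}) with S_{−1} = IV; P_i = C_i ⊕ S_i.
P0: S = E(K, 0b01111000) = 0b11111011; 0b11101010 ⊕ 0b11111011 = 0b00010001.
P1: S = E(K, 0b11111011) = 0b00011011; 0b00011010 ⊕ 0b00011011 = 0b00000001.
P2: S = E(K, 0b00011011) = 0b00100011; 0b01110010 ⊕ 0b00100011 = 0b01010001.
P3: S = E(K, 0b00100011) = 0b00101101; 0b01010101 ⊕ 0b00101101 = 0b01111000.
P4: S = E(K, 0b00101101) = 0b10101110; 0b11000010 ⊕ 0b10101110 = 0b01101100.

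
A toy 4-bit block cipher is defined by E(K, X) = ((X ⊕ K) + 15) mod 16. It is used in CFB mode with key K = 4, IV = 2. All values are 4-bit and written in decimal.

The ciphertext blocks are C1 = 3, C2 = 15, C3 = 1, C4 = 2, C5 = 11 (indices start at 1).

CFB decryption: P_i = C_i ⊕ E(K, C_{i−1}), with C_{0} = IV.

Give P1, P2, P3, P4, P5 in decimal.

P1 = 6, P2 = 9, P3 = 11, P4 = 6, P5 = 14

P1: E(K, 2) = 5; 3 ⊕ 5 = 6.
P2: E(K, 3) = 6; 15 ⊕ 6 = 9.
P3: E(K, 15) = 10; 1 ⊕ 10 = 11.
P4: E(K, 1) = 4; 2 ⊕ 4 = 6.
P5: E(K, 2) = 5; 11 ⊕ 5 = 14.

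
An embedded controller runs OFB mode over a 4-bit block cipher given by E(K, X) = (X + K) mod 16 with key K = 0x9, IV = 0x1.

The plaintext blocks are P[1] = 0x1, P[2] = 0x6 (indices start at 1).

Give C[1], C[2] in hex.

OFB encryption: S_i = E(K, S_{i−1}) with S_{0} = IV; C_i = P_i ⊕ S_i.
C[1]: S = E(K, 0x1) = 0xA; 0x1 ⊕ 0xA = 0xB.
C[2]: S = E(K, 0xA) = 0x3; 0x6 ⊕ 0x3 = 0x5.

C[1] = 0xB, C[2] = 0x5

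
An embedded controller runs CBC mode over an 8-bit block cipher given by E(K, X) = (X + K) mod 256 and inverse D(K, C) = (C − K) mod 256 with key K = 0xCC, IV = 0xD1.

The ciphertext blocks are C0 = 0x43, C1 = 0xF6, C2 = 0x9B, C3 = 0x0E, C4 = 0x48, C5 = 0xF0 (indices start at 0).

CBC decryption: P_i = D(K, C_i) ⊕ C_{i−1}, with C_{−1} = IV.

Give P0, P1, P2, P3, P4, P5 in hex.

P0 = 0xA6, P1 = 0x69, P2 = 0x39, P3 = 0xD9, P4 = 0x72, P5 = 0x6C

P0: D(K, 0x43) = 0x77; 0x77 ⊕ 0xD1 = 0xA6.
P1: D(K, 0xF6) = 0x2A; 0x2A ⊕ 0x43 = 0x69.
P2: D(K, 0x9B) = 0xCF; 0xCF ⊕ 0xF6 = 0x39.
P3: D(K, 0x0E) = 0x42; 0x42 ⊕ 0x9B = 0xD9.
P4: D(K, 0x48) = 0x7C; 0x7C ⊕ 0x0E = 0x72.
P5: D(K, 0xF0) = 0x24; 0x24 ⊕ 0x48 = 0x6C.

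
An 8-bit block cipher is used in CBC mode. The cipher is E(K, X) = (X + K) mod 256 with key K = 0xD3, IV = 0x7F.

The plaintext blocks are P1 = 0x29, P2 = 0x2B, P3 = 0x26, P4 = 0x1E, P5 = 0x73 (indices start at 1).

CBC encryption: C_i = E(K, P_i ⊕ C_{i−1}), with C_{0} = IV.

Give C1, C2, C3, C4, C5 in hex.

C1 = 0x29, C2 = 0xD5, C3 = 0xC6, C4 = 0xAB, C5 = 0xAB

C1: P1 ⊕ 0x7F = 0x56; E(K, 0x56) = 0x29.
C2: P2 ⊕ 0x29 = 0x02; E(K, 0x02) = 0xD5.
C3: P3 ⊕ 0xD5 = 0xF3; E(K, 0xF3) = 0xC6.
C4: P4 ⊕ 0xC6 = 0xD8; E(K, 0xD8) = 0xAB.
C5: P5 ⊕ 0xAB = 0xD8; E(K, 0xD8) = 0xAB.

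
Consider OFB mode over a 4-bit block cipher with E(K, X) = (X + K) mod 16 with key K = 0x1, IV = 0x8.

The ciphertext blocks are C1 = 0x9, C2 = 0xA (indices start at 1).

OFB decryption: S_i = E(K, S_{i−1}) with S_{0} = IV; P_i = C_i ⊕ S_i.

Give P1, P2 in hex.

P1 = 0x0, P2 = 0x0

P1: S = E(K, 0x8) = 0x9; 0x9 ⊕ 0x9 = 0x0.
P2: S = E(K, 0x9) = 0xA; 0xA ⊕ 0xA = 0x0.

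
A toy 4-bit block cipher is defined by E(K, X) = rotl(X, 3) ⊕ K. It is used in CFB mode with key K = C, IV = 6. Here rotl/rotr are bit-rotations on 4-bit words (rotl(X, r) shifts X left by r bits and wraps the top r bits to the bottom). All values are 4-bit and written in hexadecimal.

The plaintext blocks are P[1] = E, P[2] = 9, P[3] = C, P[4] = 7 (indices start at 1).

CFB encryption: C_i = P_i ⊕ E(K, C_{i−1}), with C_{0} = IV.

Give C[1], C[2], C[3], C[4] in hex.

C[1]: E(K, 6) = F; E ⊕ F = 1.
C[2]: E(K, 1) = 4; 9 ⊕ 4 = D.
C[3]: E(K, D) = 2; C ⊕ 2 = E.
C[4]: E(K, E) = B; 7 ⊕ B = C.

C[1] = 1, C[2] = D, C[3] = E, C[4] = C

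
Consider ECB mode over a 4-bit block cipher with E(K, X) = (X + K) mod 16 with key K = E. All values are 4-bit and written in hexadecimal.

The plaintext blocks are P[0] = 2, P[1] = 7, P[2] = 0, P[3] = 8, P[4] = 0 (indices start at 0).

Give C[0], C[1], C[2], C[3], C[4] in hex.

ECB encryption: C_i = E(K, P_i).
C[0]: E(K, 2) = 0.
C[1]: E(K, 7) = 5.
C[2]: E(K, 0) = E.
C[3]: E(K, 8) = 6.
C[4]: E(K, 0) = E.

C[0] = 0, C[1] = 5, C[2] = E, C[3] = 6, C[4] = E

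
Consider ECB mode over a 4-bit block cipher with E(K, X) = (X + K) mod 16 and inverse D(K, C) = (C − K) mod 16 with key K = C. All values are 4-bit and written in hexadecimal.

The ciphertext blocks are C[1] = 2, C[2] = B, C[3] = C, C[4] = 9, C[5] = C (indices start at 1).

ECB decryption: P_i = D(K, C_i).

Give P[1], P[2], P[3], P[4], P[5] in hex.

P[1] = 6, P[2] = F, P[3] = 0, P[4] = D, P[5] = 0

P[1]: D(K, 2) = 6.
P[2]: D(K, B) = F.
P[3]: D(K, C) = 0.
P[4]: D(K, 9) = D.
P[5]: D(K, C) = 0.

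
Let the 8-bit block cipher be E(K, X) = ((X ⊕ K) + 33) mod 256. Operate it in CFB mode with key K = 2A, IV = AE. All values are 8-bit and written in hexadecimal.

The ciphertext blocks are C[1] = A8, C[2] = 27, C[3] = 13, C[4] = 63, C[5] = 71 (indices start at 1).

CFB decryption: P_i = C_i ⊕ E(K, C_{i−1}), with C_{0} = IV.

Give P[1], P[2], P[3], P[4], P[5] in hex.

P[1]: E(K, AE) = B7; A8 ⊕ B7 = 1F.
P[2]: E(K, A8) = B5; 27 ⊕ B5 = 92.
P[3]: E(K, 27) = 40; 13 ⊕ 40 = 53.
P[4]: E(K, 13) = 6C; 63 ⊕ 6C = 0F.
P[5]: E(K, 63) = 7C; 71 ⊕ 7C = 0D.

P[1] = 1F, P[2] = 92, P[3] = 53, P[4] = 0F, P[5] = 0D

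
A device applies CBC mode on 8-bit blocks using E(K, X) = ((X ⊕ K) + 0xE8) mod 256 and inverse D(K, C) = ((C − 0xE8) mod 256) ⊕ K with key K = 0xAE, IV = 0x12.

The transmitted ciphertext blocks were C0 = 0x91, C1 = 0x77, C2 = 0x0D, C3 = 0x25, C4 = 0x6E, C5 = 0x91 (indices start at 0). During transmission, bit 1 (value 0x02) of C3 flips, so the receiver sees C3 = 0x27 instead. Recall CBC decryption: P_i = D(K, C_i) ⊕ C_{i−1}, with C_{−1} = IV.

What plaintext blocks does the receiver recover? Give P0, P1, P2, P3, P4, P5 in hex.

Only C3 changed, to 0x27. In CBC, a change in C_i garbles P_i and flips the same bit in P_{i+1}. Decrypting the received ciphertext:
P0: D(K, 0x91) = 0x07; 0x07 ⊕ 0x12 = 0x15.
P1: D(K, 0x77) = 0x21; 0x21 ⊕ 0x91 = 0xB0.
P2: D(K, 0x0D) = 0x8B; 0x8B ⊕ 0x77 = 0xFC.
P3: D(K, 0x27) = 0x91; 0x91 ⊕ 0x0D = 0x9C.
P4: D(K, 0x6E) = 0x28; 0x28 ⊕ 0x27 = 0x0F.
P5: D(K, 0x91) = 0x07; 0x07 ⊕ 0x6E = 0x69.
Blocks that differ from the original plaintext: P3, P4.

P0 = 0x15, P1 = 0xB0, P2 = 0xFC, P3 = 0x9C, P4 = 0x0F, P5 = 0x69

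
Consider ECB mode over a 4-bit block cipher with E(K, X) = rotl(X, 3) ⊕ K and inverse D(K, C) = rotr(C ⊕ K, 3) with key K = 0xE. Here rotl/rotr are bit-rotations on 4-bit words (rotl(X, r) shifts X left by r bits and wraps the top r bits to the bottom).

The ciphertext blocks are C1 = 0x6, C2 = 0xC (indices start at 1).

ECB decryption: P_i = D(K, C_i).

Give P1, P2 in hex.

P1 = 0x1, P2 = 0x4

P1: D(K, 0x6) = 0x1.
P2: D(K, 0xC) = 0x4.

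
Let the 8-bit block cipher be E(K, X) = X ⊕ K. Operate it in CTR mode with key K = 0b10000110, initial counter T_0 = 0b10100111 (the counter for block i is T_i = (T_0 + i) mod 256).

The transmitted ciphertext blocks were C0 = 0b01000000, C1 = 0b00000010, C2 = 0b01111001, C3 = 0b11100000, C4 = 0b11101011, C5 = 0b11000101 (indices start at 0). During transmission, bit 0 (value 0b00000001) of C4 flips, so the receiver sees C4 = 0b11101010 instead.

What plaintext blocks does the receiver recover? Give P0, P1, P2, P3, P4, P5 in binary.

CTR decryption: S_i = E(K, T_i) where T_i is the counter for block i; P_i = C_i ⊕ S_i.
Only C4 changed, to 0b11101010. In CTR, a change in C_i flips the same bit in P_i only; the keystream is unaffected. Decrypting the received ciphertext:
P0: T = 0b10100111, S = E(K, T) = 0b00100001; 0b01000000 ⊕ 0b00100001 = 0b01100001.
P1: T = 0b10101000, S = E(K, T) = 0b00101110; 0b00000010 ⊕ 0b00101110 = 0b00101100.
P2: T = 0b10101001, S = E(K, T) = 0b00101111; 0b01111001 ⊕ 0b00101111 = 0b01010110.
P3: T = 0b10101010, S = E(K, T) = 0b00101100; 0b11100000 ⊕ 0b00101100 = 0b11001100.
P4: T = 0b10101011, S = E(K, T) = 0b00101101; 0b11101010 ⊕ 0b00101101 = 0b11000111.
P5: T = 0b10101100, S = E(K, T) = 0b00101010; 0b11000101 ⊕ 0b00101010 = 0b11101111.
Blocks that differ from the original plaintext: P4.

P0 = 0b01100001, P1 = 0b00101100, P2 = 0b01010110, P3 = 0b11001100, P4 = 0b11000111, P5 = 0b11101111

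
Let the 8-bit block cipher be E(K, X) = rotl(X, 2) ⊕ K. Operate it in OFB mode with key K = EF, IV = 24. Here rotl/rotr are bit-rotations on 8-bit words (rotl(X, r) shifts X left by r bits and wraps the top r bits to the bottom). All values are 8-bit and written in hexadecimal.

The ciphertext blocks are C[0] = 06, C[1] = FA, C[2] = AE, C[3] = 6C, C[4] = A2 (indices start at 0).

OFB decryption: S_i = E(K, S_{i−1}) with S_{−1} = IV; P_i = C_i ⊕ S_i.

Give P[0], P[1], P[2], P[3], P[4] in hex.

P[0]: S = E(K, 24) = 7F; 06 ⊕ 7F = 79.
P[1]: S = E(K, 7F) = 12; FA ⊕ 12 = E8.
P[2]: S = E(K, 12) = A7; AE ⊕ A7 = 09.
P[3]: S = E(K, A7) = 71; 6C ⊕ 71 = 1D.
P[4]: S = E(K, 71) = 2A; A2 ⊕ 2A = 88.

P[0] = 79, P[1] = E8, P[2] = 09, P[3] = 1D, P[4] = 88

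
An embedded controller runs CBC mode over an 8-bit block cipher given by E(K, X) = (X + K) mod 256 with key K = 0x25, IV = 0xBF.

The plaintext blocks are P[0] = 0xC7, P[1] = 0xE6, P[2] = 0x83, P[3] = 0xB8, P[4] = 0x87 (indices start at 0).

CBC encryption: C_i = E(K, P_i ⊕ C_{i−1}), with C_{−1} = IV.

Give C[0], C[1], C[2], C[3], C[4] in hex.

C[0] = 0x9D, C[1] = 0xA0, C[2] = 0x48, C[3] = 0x15, C[4] = 0xB7

C[0]: P[0] ⊕ 0xBF = 0x78; E(K, 0x78) = 0x9D.
C[1]: P[1] ⊕ 0x9D = 0x7B; E(K, 0x7B) = 0xA0.
C[2]: P[2] ⊕ 0xA0 = 0x23; E(K, 0x23) = 0x48.
C[3]: P[3] ⊕ 0x48 = 0xF0; E(K, 0xF0) = 0x15.
C[4]: P[4] ⊕ 0x15 = 0x92; E(K, 0x92) = 0xB7.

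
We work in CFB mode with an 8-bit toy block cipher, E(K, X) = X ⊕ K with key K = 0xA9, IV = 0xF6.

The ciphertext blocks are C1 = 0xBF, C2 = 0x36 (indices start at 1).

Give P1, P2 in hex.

P1 = 0xE0, P2 = 0x20

CFB decryption: P_i = C_i ⊕ E(K, C_{i−1}), with C_{0} = IV.
P1: E(K, 0xF6) = 0x5F; 0xBF ⊕ 0x5F = 0xE0.
P2: E(K, 0xBF) = 0x16; 0x36 ⊕ 0x16 = 0x20.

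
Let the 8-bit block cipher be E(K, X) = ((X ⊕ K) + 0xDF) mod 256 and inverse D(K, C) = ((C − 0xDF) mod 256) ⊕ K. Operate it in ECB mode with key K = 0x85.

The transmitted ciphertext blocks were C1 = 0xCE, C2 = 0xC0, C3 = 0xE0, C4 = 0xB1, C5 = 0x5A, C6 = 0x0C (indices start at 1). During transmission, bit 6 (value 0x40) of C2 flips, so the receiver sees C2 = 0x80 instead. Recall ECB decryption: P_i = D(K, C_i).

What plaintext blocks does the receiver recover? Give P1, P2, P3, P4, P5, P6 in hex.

Only C2 changed, to 0x80. In ECB, a change in C_i affects only P_i. Decrypting the received ciphertext:
P1: D(K, 0xCE) = 0x6A.
P2: D(K, 0x80) = 0x24.
P3: D(K, 0xE0) = 0x84.
P4: D(K, 0xB1) = 0x57.
P5: D(K, 0x5A) = 0xFE.
P6: D(K, 0x0C) = 0xA8.
Blocks that differ from the original plaintext: P2.

P1 = 0x6A, P2 = 0x24, P3 = 0x84, P4 = 0x57, P5 = 0xFE, P6 = 0xA8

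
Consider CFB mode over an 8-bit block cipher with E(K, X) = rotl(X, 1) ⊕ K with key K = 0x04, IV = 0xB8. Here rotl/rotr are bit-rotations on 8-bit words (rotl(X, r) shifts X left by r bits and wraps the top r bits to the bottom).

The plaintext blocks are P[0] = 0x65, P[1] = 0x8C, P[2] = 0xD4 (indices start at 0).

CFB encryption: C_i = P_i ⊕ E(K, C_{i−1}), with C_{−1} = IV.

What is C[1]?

C[0]: E(K, 0xB8) = 0x75; 0x65 ⊕ 0x75 = 0x10.
C[1]: E(K, 0x10) = 0x24; 0x8C ⊕ 0x24 = 0xA8.

C[1] = 0xA8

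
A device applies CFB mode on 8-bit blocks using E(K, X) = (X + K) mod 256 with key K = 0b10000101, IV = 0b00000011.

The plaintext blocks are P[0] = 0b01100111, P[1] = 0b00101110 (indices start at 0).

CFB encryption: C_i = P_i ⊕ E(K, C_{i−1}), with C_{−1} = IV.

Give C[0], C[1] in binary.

C[0] = 0b11101111, C[1] = 0b01011010

C[0]: E(K, 0b00000011) = 0b10001000; 0b01100111 ⊕ 0b10001000 = 0b11101111.
C[1]: E(K, 0b11101111) = 0b01110100; 0b00101110 ⊕ 0b01110100 = 0b01011010.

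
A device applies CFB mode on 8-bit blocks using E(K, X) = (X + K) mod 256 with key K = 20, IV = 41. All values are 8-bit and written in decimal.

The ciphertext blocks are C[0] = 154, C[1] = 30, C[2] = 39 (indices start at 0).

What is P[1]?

CFB decryption: P_i = C_i ⊕ E(K, C_{i−1}), with C_{−1} = IV.
P[1]: E(K, 154) = 174; 30 ⊕ 174 = 176.

P[1] = 176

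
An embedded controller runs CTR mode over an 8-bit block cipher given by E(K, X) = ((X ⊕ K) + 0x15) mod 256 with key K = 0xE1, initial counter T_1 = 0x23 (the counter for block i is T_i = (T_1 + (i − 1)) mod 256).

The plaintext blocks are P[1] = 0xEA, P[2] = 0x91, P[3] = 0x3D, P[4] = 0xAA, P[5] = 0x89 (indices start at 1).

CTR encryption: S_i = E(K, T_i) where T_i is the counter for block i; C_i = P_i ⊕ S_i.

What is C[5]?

C[5] = 0x52

C[1]: T = 0x23, S = E(K, T) = 0xD7; 0xEA ⊕ 0xD7 = 0x3D.
C[2]: T = 0x24, S = E(K, T) = 0xDA; 0x91 ⊕ 0xDA = 0x4B.
C[3]: T = 0x25, S = E(K, T) = 0xD9; 0x3D ⊕ 0xD9 = 0xE4.
C[4]: T = 0x26, S = E(K, T) = 0xDC; 0xAA ⊕ 0xDC = 0x76.
C[5]: T = 0x27, S = E(K, T) = 0xDB; 0x89 ⊕ 0xDB = 0x52.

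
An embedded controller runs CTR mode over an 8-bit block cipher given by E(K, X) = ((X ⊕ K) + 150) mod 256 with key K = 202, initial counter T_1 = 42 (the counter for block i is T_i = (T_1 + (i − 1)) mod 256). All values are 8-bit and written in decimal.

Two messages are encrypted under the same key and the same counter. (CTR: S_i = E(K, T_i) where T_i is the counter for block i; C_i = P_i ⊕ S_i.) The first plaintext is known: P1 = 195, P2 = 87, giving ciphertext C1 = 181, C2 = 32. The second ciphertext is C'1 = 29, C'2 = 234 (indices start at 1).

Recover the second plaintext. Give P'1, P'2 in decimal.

P'1 = 107, P'2 = 157

In CTR with a reused counter, both messages share the same keystream S_i, so C_i ⊕ C'_i = P_i ⊕ P'_i and thus P'_i = P_i ⊕ C_i ⊕ C'_i.
P'1: 195 ⊕ 181 ⊕ 29 = 107.
P'2: 87 ⊕ 32 ⊕ 234 = 157.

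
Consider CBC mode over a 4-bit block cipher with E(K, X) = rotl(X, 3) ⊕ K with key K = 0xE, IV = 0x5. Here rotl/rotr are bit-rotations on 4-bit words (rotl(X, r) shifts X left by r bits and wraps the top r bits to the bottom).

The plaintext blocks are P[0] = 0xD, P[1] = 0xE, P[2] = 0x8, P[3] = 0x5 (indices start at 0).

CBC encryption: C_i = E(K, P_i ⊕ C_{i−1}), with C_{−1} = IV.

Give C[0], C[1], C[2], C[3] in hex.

C[0] = 0xA, C[1] = 0xC, C[2] = 0xC, C[3] = 0x2

C[0]: P[0] ⊕ 0x5 = 0x8; E(K, 0x8) = 0xA.
C[1]: P[1] ⊕ 0xA = 0x4; E(K, 0x4) = 0xC.
C[2]: P[2] ⊕ 0xC = 0x4; E(K, 0x4) = 0xC.
C[3]: P[3] ⊕ 0xC = 0x9; E(K, 0x9) = 0x2.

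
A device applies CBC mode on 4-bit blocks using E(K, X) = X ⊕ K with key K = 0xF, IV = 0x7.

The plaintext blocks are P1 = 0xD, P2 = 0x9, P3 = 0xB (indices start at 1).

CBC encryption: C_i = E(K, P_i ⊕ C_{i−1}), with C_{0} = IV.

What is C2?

C2 = 0x3

C1: P1 ⊕ 0x7 = 0xA; E(K, 0xA) = 0x5.
C2: P2 ⊕ 0x5 = 0xC; E(K, 0xC) = 0x3.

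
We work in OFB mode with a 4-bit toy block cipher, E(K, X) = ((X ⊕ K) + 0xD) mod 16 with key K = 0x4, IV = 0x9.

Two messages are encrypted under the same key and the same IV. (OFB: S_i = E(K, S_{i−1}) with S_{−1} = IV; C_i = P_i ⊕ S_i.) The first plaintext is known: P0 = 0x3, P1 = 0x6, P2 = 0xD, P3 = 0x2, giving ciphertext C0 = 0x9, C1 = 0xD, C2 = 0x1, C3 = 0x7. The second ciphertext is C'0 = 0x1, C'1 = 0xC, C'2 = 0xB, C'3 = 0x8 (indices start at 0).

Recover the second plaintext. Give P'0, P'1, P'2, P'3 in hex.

In OFB with a reused IV, both messages share the same keystream S_i, so C_i ⊕ C'_i = P_i ⊕ P'_i and thus P'_i = P_i ⊕ C_i ⊕ C'_i.
P'0: 0x3 ⊕ 0x9 ⊕ 0x1 = 0xB.
P'1: 0x6 ⊕ 0xD ⊕ 0xC = 0x7.
P'2: 0xD ⊕ 0x1 ⊕ 0xB = 0x7.
P'3: 0x2 ⊕ 0x7 ⊕ 0x8 = 0xD.

P'0 = 0xB, P'1 = 0x7, P'2 = 0x7, P'3 = 0xD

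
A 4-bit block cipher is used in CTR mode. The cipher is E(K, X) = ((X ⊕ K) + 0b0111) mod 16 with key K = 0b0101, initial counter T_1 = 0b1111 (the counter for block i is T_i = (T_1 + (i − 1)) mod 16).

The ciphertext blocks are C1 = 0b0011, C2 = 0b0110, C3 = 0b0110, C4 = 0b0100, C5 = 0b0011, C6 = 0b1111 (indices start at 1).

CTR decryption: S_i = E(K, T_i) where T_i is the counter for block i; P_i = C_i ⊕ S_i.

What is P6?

P6: T = 0b0100, S = E(K, T) = 0b1000; 0b1111 ⊕ 0b1000 = 0b0111.

P6 = 0b0111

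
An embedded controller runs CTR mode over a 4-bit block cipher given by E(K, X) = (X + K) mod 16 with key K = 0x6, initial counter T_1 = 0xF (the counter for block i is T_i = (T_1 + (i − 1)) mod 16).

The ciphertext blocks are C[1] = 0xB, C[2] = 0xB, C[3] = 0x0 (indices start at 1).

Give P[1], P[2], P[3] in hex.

CTR decryption: S_i = E(K, T_i) where T_i is the counter for block i; P_i = C_i ⊕ S_i.
P[1]: T = 0xF, S = E(K, T) = 0x5; 0xB ⊕ 0x5 = 0xE.
P[2]: T = 0x0, S = E(K, T) = 0x6; 0xB ⊕ 0x6 = 0xD.
P[3]: T = 0x1, S = E(K, T) = 0x7; 0x0 ⊕ 0x7 = 0x7.

P[1] = 0xE, P[2] = 0xD, P[3] = 0x7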